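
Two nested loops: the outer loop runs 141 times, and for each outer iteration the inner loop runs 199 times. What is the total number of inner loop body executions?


Outer loop: 141 iterations
Inner loop: 199 iterations per outer iteration
Total = 141 * 199 = 28059


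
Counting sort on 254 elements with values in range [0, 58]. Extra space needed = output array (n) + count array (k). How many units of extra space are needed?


Output array size: 254 (to store sorted result)
Count array size: 59 (one slot per possible value, range 0 to 58)
Total extra space = 254 + 59 = 313


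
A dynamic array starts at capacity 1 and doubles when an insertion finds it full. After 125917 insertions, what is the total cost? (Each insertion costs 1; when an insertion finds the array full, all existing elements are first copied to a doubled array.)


Insertion cost: 125917 (one per element)
Resizes occur just before inserting elements 2, 3, 5, 9, ...
Elements copied at each resize: 1 + 2 + 4 + 8 + 16 + 32 + 64 + 128 + 256 + 512 + 1024 + 2048 + 4096 + 8192 + 16384 + 32768 + 65536
Sum of copies = 131071 (geometric series: 2^k - 1)
Total = 125917 + 131071 = 256988


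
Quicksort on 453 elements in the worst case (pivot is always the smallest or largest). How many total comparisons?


In the worst case, each partition step picks the worst pivot:
  Partition 1: 452 comparisons (n-1 elements to compare)
  Partition 2: 451 comparisons
  Partition 3: 450 comparisons
  Partition 4: 449 comparisons
  Partition 5: 448 comparisons
  ...
  Last partition: 0 comparisons
Total = (n-1) + (n-2) + ... + 1 + 0 = n*(n-1)/2
= 453*452/2 = 102378


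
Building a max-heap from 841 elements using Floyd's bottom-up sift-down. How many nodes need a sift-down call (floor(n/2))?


In a heap of 841 elements (0-indexed array):
  Last element index: 840
  Parent of last element: floor((840 - 1) / 2) = 419
  Internal nodes: indices 0 to 419
  Count = floor(841/2) = 420


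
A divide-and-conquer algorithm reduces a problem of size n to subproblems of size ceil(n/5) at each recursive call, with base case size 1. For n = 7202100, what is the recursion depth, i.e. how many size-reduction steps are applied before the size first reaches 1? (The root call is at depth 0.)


Each step divides the size by 5 (rounding up); after k steps the size is ceil(n/5^k), which equals 1 exactly when 5^k >= n.
So the depth is the smallest k with 5^k >= 7202100, i.e. ceil(log_5(7202100)).
5^9 = 1953125 < 7202100 <= 9765625 = 5^10
Recursion depth = 10


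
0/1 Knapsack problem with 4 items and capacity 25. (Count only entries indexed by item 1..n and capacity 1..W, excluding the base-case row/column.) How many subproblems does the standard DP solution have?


The DP table is indexed by (item, capacity).
Rows: 4 items
Columns: 25 capacity values (1 to W)
Total subproblems = 4 * 25 = 100


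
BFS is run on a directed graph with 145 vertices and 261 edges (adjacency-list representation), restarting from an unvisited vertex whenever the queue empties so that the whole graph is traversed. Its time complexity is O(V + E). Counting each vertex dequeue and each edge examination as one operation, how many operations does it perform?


A full BFS traversal dequeues each vertex exactly once and examines each directed edge exactly once.
V = 145 (vertex processing cost)
E = 261 (edge examination cost)
Total operations proportional to V + E = 145 + 261 = 406


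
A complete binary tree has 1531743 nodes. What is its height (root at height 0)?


In a complete binary tree, level k holds nodes 2^k .. 2^(k+1)-1 (1-indexed).
Height = floor(log2(n)) = floor(log2(1531743)) = 20
Check: 2^20 = 1048576 <= 1531743 < 2097152 = 2^21


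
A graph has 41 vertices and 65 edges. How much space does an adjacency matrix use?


Adjacency matrix: V x V grid of entries
Space = V^2 = 41^2 = 41 * 41 = 1681


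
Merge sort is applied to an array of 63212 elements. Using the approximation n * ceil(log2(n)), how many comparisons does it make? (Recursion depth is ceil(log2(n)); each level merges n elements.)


Merge sort divides the array into halves recursively.
Number of levels = ceil(log2(63212)) = 16
At each level, approximately n = 63212 comparisons are needed for merging.
Total comparisons ~ n * ceil(log2(n)) = 63212 * 16 = 1011392


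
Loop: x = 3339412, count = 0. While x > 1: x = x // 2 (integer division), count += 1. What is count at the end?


The variable x halves each step:
x = 3339412 -> 1669706 -> 834853 -> 417426 -> 208713 -> 104356 -> 52178 -> 26089 -> 13044 -> 6522 -> 3261 -> 1630 -> 815 -> 407 -> 203 -> 101 -> 50 -> 25 -> 12 -> 6 -> 3 -> 1
Number of halvings = floor(log2(3339412)) = 21


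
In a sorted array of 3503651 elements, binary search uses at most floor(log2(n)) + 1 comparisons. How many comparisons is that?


Halving sequence: 3503651 -> 1751825 -> 875912 -> 437956 -> 218978 -> 109489 -> 54744 -> 27372 -> 13686 -> 6843 -> 3421 -> 1710 -> 855 -> 427 -> 213 -> 106 -> 53 -> 26 -> 13 -> 6 -> 3 -> 1
Number of halvings = 21
Max comparisons = 21 + 1 = 22


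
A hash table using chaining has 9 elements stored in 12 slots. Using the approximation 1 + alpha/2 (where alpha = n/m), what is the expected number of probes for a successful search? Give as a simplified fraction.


Load factor alpha = n/m = 9/12
Expected probes = 1 + alpha/2 = 1 + 9/(2*12)
= 1 + 9/24
= 24/24 + 9/24
= 33/24
Simplify: 11/8


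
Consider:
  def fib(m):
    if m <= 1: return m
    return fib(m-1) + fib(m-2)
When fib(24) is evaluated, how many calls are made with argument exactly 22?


Let N(m) = number of times fib(m) is called while evaluating fib(24).
N(24) = 1 (the initial call).
N(23) = 1 (only fib(24) calls it).
For 1 <= m <= 22: fib(m) is called by fib(m+1) and fib(m+2), so
  N(m) = N(m+1) + N(m+2).
fib(0) is called only by fib(2), so N(0) = N(2).
Walk down from m=24:
  N(24)=1, N(23)=1, N(22)=2
N(22) = 2


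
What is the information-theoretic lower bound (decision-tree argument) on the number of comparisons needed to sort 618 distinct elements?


A binary decision tree of height h has at most 2^h leaves and needs at least n! of them, so h >= ceil(log2(n!)).
618! is far too large to multiply out, so use Stirling's series:
  ln(n!) ~ n ln n - n + (1/2) ln(2 pi n) + 1/(12n)  (error below 1/(360 n^3), negligible here)
  ln(618) = 6.4264885
  n ln n = 618 * 6.4264885 = 3971.5699
  (1/2) ln(2 pi * 618) = (1/2) ln(3883.0085) = 4.1322
  1/(12*618) = 0.0001
  ln(618!) ~ 3971.5699 - 618 + 4.1322 + 0.0001 = 3357.7022
Convert to base 2: log2(618!) = 3357.7022 / ln 2 = 3357.7022 / 0.69314718 = 4844.1403
ceil(4844.1403) = 4845


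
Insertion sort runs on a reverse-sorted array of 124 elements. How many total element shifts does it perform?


Sum of shifts = 1 + 2 + 3 + ... + 123
= 124 * 123 / 2
= 15252 / 2
= 7626


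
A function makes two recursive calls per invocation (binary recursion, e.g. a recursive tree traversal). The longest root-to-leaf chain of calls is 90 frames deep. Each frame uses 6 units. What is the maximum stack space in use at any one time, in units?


Binary recursion: the two calls run one after the other, so only one root-to-leaf chain of frames is on the stack at a time.
Maximum depth (longest chain) = 90 frames
Each frame = 6 units
Max stack space = 90 * 6 = 540


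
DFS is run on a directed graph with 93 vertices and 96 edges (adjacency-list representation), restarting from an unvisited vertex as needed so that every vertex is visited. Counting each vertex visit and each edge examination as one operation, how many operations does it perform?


A full DFS traversal processes each vertex exactly once (push/pop on stack).
Each directed edge is examined once.
V = 93, E = 96
V + E = 189


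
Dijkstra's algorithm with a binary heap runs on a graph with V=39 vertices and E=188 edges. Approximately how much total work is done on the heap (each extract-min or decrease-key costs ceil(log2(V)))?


Dijkstra with a binary heap: each vertex is extracted once, each edge may relax once.
Each heap operation costs O(log V).
V + E = 39 + 188 = 227
ceil(log2(39)) = 6 (since 2^5 = 32 < 39 <= 64 = 2^6)
Total heap work = (V+E) * ceil(log2(V)) = 227 * 6 = 1362


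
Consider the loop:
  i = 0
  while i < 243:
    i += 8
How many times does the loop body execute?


Starting at i = 0, each iteration adds 8.
Iterations until i >= 243:
  Iteration 1: i = 0 -> i = 8
  Iteration 2: i = 8 -> i = 16
  Iteration 3: i = 16 -> i = 24
  Iteration 4: i = 24 -> i = 32
  Iteration 5: i = 32 -> i = 40
  Iteration 6: i = 40 -> i = 48
  Iteration 7: i = 48 -> i = 56
  Iteration 8: i = 56 -> i = 64
  ... continuing ...
Total iterations = ceil(243/8) = 31


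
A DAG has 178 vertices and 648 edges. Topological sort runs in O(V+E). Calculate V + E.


V = 178 (vertex processing)
E = 648 (edge processing)
V + E = 178 + 648 = 826


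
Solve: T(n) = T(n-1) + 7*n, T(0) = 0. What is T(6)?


Expanding the recurrence:
T(6) = T(5) + 7*6
       = T(4) + 7*5 + 7*6
       ...
       = T(0) + 7*(1 + 2 + ... + 6)
       = 0 + 7 * 6*7/2
       = 0 + 7 * 21
       = 0 + 147 = 147


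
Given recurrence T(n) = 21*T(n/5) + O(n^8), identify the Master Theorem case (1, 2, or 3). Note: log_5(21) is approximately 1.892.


Master Theorem parameters: a=21, b=5, c=8
log_b(a) = 1.892
Compare b^c with a: 5^8 = 390625 > 21, so c > log_b(a).
Comparing c=8 vs log_b(a)=1.892:
8 > 1.892 => Case 3
Result: T(n) = O(n^8)
Master Theorem case = 3


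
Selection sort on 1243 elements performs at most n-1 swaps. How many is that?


Each of the 1242 passes places one element in its final position.
Pass 1: swap minimum into position 0
Pass 2: swap minimum of remaining into position 1
...
Pass 1242: last two elements, one swap
Maximum swaps = 1243 - 1 = 1242


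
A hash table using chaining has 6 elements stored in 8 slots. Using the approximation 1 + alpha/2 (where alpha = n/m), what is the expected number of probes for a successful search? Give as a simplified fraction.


Load factor alpha = n/m = 6/8
Expected probes = 1 + alpha/2 = 1 + 6/(2*8)
= 1 + 6/16
= 16/16 + 6/16
= 22/16
Simplify: 11/8


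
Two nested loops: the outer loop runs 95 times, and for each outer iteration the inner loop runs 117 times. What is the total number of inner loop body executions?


Outer loop: 95 iterations
Inner loop: 117 iterations per outer iteration
Total = 95 * 117 = 11115


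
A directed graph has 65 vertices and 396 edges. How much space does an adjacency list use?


Adjacency list: one list head per vertex + one entry per edge
Vertex heads: 65
Edge entries: 396
Total = 65 + 396 = 461


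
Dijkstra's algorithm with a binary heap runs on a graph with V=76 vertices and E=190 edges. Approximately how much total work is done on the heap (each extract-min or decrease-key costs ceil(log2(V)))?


Dijkstra with a binary heap: each vertex is extracted once, each edge may relax once.
Each heap operation costs O(log V).
V + E = 76 + 190 = 266
ceil(log2(76)) = 7 (since 2^6 = 64 < 76 <= 128 = 2^7)
Total heap work = (V+E) * ceil(log2(V)) = 266 * 7 = 1862


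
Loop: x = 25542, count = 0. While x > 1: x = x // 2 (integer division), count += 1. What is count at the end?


The variable x halves each step:
x = 25542 -> 12771 -> 6385 -> 3192 -> 1596 -> 798 -> 399 -> 199 -> 99 -> 49 -> 24 -> 12 -> 6 -> 3 -> 1
Number of halvings = floor(log2(25542)) = 14


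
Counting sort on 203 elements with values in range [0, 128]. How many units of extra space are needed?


Output array size: 203 (to store sorted result)
Count array size: 129 (one slot per possible value, range 0 to 128)
Total extra space = 203 + 129 = 332


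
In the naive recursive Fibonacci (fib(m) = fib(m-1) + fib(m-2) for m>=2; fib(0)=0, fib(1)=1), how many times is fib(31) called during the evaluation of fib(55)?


Let N(m) = number of times fib(m) is called while evaluating fib(55).
N(55) = 1 (the initial call).
N(54) = 1 (only fib(55) calls it).
For 1 <= m <= 53: fib(m) is called by fib(m+1) and fib(m+2), so
  N(m) = N(m+1) + N(m+2).
fib(0) is called only by fib(2), so N(0) = N(2).
Walk down from m=55:
  N(55)=1, N(54)=1, N(53)=2, N(52)=3, N(51)=5, N(50)=8, N(49)=13, N(48)=21, N(47)=34, N(46)=55, N(45)=89, N(44)=144, N(43)=233, N(42)=377, N(41)=610, N(40)=987, N(39)=1597, N(38)=2584, N(37)=4181, N(36)=6765, N(35)=10946, N(34)=17711, N(33)=28657, N(32)=46368, N(31)=75025
N(31) = 75025


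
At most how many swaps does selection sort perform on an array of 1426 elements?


Each of the 1425 passes places one element in its final position.
Pass 1: swap minimum into position 0
Pass 2: swap minimum of remaining into position 1
...
Pass 1425: last two elements, one swap
Maximum swaps = 1426 - 1 = 1425


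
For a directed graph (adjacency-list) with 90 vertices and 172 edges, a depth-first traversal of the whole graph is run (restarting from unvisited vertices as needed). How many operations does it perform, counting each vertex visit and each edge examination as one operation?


A full DFS traversal visits each vertex once and examines each edge once.
V = 90
E = 172
Sum = 90 + 172 = 262


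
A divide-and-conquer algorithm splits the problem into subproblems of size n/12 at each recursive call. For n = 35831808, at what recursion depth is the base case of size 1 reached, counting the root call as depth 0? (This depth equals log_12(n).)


At each depth, the problem size is divided by 12:
  Depth 0: problem size = 35831808
  Depth 1: problem size = 2985984
  Depth 2: problem size = 248832
  Depth 3: problem size = 20736
  Depth 4: problem size = 1728
  Depth 5: problem size = 144
  Depth 6: problem size = 12
  Depth 7: problem size = 1 (base case)
The base case is reached at depth log_12(35831808) = 7 (the tree has 8 levels counting depth 0, but the depth asked for is 7).
Recursion depth = 7


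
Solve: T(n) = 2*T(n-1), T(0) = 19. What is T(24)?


Unrolling:
T(24) = 2*T(23) = 2^2*T(22) = ... = 2^24*T(0)
= 2^24 * 19
= 16777216 * 19 = 318767104


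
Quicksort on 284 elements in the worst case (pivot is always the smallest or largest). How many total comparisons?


In the worst case, each partition step picks the worst pivot:
  Partition 1: 283 comparisons (n-1 elements to compare)
  Partition 2: 282 comparisons
  Partition 3: 281 comparisons
  Partition 4: 280 comparisons
  Partition 5: 279 comparisons
  ...
  Last partition: 0 comparisons
Total = (n-1) + (n-2) + ... + 1 + 0 = n*(n-1)/2
= 284*283/2 = 40186


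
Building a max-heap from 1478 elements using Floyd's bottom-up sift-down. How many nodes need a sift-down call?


In a heap of 1478 elements (0-indexed array):
  Last element index: 1477
  Parent of last element: floor((1477 - 1) / 2) = 738
  Internal nodes: indices 0 to 738
  Count = floor(1478/2) = 739


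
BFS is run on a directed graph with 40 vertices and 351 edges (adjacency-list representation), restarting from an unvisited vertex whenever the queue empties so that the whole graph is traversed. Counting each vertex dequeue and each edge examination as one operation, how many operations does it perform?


A full BFS traversal dequeues each vertex exactly once and examines each directed edge exactly once.
V = 40 (vertex processing cost)
E = 351 (edge examination cost)
Total operations proportional to V + E = 40 + 351 = 391


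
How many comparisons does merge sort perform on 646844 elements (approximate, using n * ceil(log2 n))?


Recursion depth: ceil(log2(646844)) = 20
Each recursion level merges n = 646844 elements
Total = 646844 * 20 = 12936880


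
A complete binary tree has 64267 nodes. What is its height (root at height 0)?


In a complete binary tree, level k holds nodes 2^k .. 2^(k+1)-1 (1-indexed).
Height = floor(log2(n)) = floor(log2(64267)) = 15
Check: 2^15 = 32768 <= 64267 < 65536 = 2^16


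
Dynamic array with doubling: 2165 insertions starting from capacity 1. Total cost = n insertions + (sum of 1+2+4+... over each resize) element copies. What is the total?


n = 2165
Insertion costs: 2165
Resizes copy 1, 2, 4, ... up to the largest power of 2 that is <= n-1 = 2164, i.e. 2048.
Copy costs = 1 + 2 + 4 + 8 + 16 + 32 + 64 + 128 + 256 + 512 + 1024 + 2048 = 4095
Total = 2165 + 4095 = 6260


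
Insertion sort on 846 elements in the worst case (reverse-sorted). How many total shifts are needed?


In the worst case (reverse-sorted), each element shifts past all previous:
  Element 1: 1 shifts
  Element 2: 2 shifts
  Element 3: 3 shifts
  Element 4: 4 shifts
  Element 5: 5 shifts
  ...
  Element 845: 845 shifts
Total = 1 + 2 + ... + 845
= 846*(846-1)/2 = 357435


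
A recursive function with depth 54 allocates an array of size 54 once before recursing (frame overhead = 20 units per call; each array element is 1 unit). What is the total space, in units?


Array allocation: 54 units (allocated once)
Stack frames: 54 deep * 20 per frame = 1080 units
Total = 54 + 1080 = 1134


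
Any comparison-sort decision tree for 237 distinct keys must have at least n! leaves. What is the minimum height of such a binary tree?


A binary decision tree of height h has at most 2^h leaves and needs at least n! of them, so h >= ceil(log2(n!)).
237! is far too large to multiply out, so use Stirling's series:
  ln(n!) ~ n ln n - n + (1/2) ln(2 pi n) + 1/(12n)  (error below 1/(360 n^3), negligible here)
  ln(237) = 5.4680601
  n ln n = 237 * 5.4680601 = 1295.9302
  (1/2) ln(2 pi * 237) = (1/2) ln(1489.1149) = 3.6530
  1/(12*237) = 0.0004
  ln(237!) ~ 1295.9302 - 237 + 3.6530 + 0.0004 = 1062.5836
Convert to base 2: log2(237!) = 1062.5836 / ln 2 = 1062.5836 / 0.69314718 = 1532.9841
ceil(1532.9841) = 1533


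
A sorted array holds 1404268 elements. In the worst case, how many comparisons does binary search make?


Halving sequence: 1404268 -> 702134 -> 351067 -> 175533 -> 87766 -> 43883 -> 21941 -> 10970 -> 5485 -> 2742 -> 1371 -> 685 -> 342 -> 171 -> 85 -> 42 -> 21 -> 10 -> 5 -> 2 -> 1
Number of halvings = 20
Max comparisons = 20 + 1 = 21


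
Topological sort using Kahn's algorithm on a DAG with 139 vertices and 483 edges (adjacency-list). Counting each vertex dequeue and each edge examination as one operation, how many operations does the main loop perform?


Kahn's algorithm:
  1. Compute in-degrees: O(V + E)
  2. Process queue: each vertex dequeued once (O(V))
     each edge examined once (O(E))
Total = V + E = 139 + 483 = 622


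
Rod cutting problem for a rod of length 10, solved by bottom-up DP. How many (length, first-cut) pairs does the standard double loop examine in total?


For each subproblem length i = 1..10, the inner loop considers i possible first cuts.
Total = 1 + 2 + ... + 10
= 10*(10+1)/2
= 10*11/2 = 55


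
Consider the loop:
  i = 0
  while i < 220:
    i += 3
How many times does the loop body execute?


Starting at i = 0, each iteration adds 3.
Iterations until i >= 220:
  Iteration 1: i = 0 -> i = 3
  Iteration 2: i = 3 -> i = 6
  Iteration 3: i = 6 -> i = 9
  Iteration 4: i = 9 -> i = 12
  Iteration 5: i = 12 -> i = 15
  Iteration 6: i = 15 -> i = 18
  Iteration 7: i = 18 -> i = 21
  Iteration 8: i = 21 -> i = 24
  ... continuing ...
Total iterations = ceil(220/3) = 74


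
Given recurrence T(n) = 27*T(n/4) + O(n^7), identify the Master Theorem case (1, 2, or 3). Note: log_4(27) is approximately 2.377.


Master Theorem parameters: a=27, b=4, c=7
log_b(a) = 2.377
Compare b^c with a: 4^7 = 16384 > 27, so c > log_b(a).
Comparing c=7 vs log_b(a)=2.377:
7 > 2.377 => Case 3
Result: T(n) = O(n^7)
Master Theorem case = 3


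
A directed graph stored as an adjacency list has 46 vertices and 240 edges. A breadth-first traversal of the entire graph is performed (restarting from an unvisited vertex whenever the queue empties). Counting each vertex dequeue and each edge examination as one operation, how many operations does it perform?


A full BFS traversal dequeues each vertex once and examines each edge once.
Vertex visits: 46
Edge visits: 240
V + E = 46 + 240 = 286


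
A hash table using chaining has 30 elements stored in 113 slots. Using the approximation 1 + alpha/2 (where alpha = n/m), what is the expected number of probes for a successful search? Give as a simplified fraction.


Load factor alpha = n/m = 30/113
Expected probes = 1 + alpha/2 = 1 + 30/(2*113)
= 1 + 30/226
= 226/226 + 30/226
= 256/226
Simplify: 128/113


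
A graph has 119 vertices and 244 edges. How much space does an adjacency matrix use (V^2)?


Adjacency matrix: V x V grid of entries
Space = V^2 = 119^2 = 119 * 119 = 14161


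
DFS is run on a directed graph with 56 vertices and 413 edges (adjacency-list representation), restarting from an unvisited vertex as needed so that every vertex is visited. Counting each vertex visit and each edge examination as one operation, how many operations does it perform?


A full DFS traversal processes each vertex exactly once (push/pop on stack).
Each directed edge is examined once.
V = 56, E = 413
V + E = 469


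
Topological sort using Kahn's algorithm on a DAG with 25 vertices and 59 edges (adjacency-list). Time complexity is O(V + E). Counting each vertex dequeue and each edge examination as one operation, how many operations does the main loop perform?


Kahn's algorithm:
  1. Compute in-degrees: O(V + E)
  2. Process queue: each vertex dequeued once (O(V))
     each edge examined once (O(E))
Total = V + E = 25 + 59 = 84


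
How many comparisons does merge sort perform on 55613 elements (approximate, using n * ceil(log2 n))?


Recursion depth: ceil(log2(55613)) = 16
Each recursion level merges n = 55613 elements
Total = 55613 * 16 = 889808


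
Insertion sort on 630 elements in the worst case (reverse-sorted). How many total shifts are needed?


In the worst case (reverse-sorted), each element shifts past all previous:
  Element 1: 1 shifts
  Element 2: 2 shifts
  Element 3: 3 shifts
  Element 4: 4 shifts
  Element 5: 5 shifts
  ...
  Element 629: 629 shifts
Total = 1 + 2 + ... + 629
= 630*(630-1)/2 = 198135


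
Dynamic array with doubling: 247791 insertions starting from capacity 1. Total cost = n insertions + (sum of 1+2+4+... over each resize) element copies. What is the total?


n = 247791
Insertion costs: 247791
Resizes copy 1, 2, 4, ... up to the largest power of 2 that is <= n-1 = 247790, i.e. 131072.
Copy costs = 1 + 2 + 4 + 8 + 16 + 32 + 64 + 128 + 256 + 512 + 1024 + 2048 + 4096 + 8192 + 16384 + 32768 + 65536 + 131072 = 262143
Total = 247791 + 262143 = 509934


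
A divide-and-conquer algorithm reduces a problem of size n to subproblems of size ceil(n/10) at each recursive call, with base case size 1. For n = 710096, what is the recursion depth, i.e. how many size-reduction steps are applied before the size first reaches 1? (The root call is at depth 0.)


Each step divides the size by 10 (rounding up); after k steps the size is ceil(n/10^k), which equals 1 exactly when 10^k >= n.
So the depth is the smallest k with 10^k >= 710096, i.e. ceil(log_10(710096)).
10^5 = 100000 < 710096 <= 1000000 = 10^6
Recursion depth = 6


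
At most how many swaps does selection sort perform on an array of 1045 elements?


Each of the 1044 passes places one element in its final position.
Pass 1: swap minimum into position 0
Pass 2: swap minimum of remaining into position 1
...
Pass 1044: last two elements, one swap
Maximum swaps = 1045 - 1 = 1044


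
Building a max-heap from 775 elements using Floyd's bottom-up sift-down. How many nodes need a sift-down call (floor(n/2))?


In a heap of 775 elements (0-indexed array):
  Last element index: 774
  Parent of last element: floor((774 - 1) / 2) = 386
  Internal nodes: indices 0 to 386
  Count = floor(775/2) = 387


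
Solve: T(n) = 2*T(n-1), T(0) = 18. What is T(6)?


Unrolling:
T(6) = 2*T(5) = 2^2*T(4) = ... = 2^6*T(0)
= 2^6 * 18
= 64 * 18 = 1152


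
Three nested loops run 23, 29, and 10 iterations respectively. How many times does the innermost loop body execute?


Loop 1 (outermost): 23 iterations
Loop 2 (middle): 29 iterations per outer
Loop 3 (innermost): 10 iterations per middle
Total = 23 * 29 * 10 = 6670


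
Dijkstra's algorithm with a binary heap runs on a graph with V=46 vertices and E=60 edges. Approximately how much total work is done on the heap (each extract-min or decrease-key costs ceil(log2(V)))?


Dijkstra with a binary heap: each vertex is extracted once, each edge may relax once.
Each heap operation costs O(log V).
V + E = 46 + 60 = 106
ceil(log2(46)) = 6 (since 2^5 = 32 < 46 <= 64 = 2^6)
Total heap work = (V+E) * ceil(log2(V)) = 106 * 6 = 636


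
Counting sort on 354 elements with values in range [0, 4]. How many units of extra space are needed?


Output array size: 354 (to store sorted result)
Count array size: 5 (one slot per possible value, range 0 to 4)
Total extra space = 354 + 5 = 359


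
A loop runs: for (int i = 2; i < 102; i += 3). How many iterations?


Loop starts at i = 2, increments by 3, stops when i >= 102.
Number of iterations = ceil((102 - 2) / 3)
= ceil(100 / 3)
= 34


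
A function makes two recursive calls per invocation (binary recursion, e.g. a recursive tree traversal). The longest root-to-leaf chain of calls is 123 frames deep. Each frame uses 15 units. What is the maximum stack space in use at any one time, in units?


Binary recursion: the two calls run one after the other, so only one root-to-leaf chain of frames is on the stack at a time.
Maximum depth (longest chain) = 123 frames
Each frame = 15 units
Max stack space = 123 * 15 = 1845


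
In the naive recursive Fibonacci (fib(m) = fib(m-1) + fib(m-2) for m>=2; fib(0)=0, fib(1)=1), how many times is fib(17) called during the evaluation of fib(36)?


Let N(m) = number of times fib(m) is called while evaluating fib(36).
N(36) = 1 (the initial call).
N(35) = 1 (only fib(36) calls it).
For 1 <= m <= 34: fib(m) is called by fib(m+1) and fib(m+2), so
  N(m) = N(m+1) + N(m+2).
fib(0) is called only by fib(2), so N(0) = N(2).
Walk down from m=36:
  N(36)=1, N(35)=1, N(34)=2, N(33)=3, N(32)=5, N(31)=8, N(30)=13, N(29)=21, N(28)=34, N(27)=55, N(26)=89, N(25)=144, N(24)=233, N(23)=377, N(22)=610, N(21)=987, N(20)=1597, N(19)=2584, N(18)=4181, N(17)=6765
N(17) = 6765


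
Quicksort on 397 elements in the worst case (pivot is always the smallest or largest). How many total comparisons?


In the worst case, each partition step picks the worst pivot:
  Partition 1: 396 comparisons (n-1 elements to compare)
  Partition 2: 395 comparisons
  Partition 3: 394 comparisons
  Partition 4: 393 comparisons
  Partition 5: 392 comparisons
  ...
  Last partition: 0 comparisons
Total = (n-1) + (n-2) + ... + 1 + 0 = n*(n-1)/2
= 397*396/2 = 78606


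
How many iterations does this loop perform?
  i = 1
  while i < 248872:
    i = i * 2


The loop variable doubles each iteration:
i = 1 -> 2 -> 4 -> 8 -> 16 -> 32 -> 64 -> 128 -> 256 -> 512 -> 1024 -> 2048 -> 4096 -> 8192 -> 16384 -> 32768 -> 65536 -> 131072 -> 262144 (stop, 262144 >= 248872)
Number of doublings = ceil(log2(248872)) = 18


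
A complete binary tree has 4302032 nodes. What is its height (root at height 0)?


In a complete binary tree, level k holds nodes 2^k .. 2^(k+1)-1 (1-indexed).
Height = floor(log2(n)) = floor(log2(4302032)) = 22
Check: 2^22 = 4194304 <= 4302032 < 8388608 = 2^23


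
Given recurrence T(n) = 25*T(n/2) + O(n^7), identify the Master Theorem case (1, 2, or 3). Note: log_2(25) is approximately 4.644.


Master Theorem parameters: a=25, b=2, c=7
log_b(a) = 4.644
Compare b^c with a: 2^7 = 128 > 25, so c > log_b(a).
Comparing c=7 vs log_b(a)=4.644:
7 > 4.644 => Case 3
Result: T(n) = O(n^7)
Master Theorem case = 3


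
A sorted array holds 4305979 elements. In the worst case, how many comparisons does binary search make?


Halving sequence: 4305979 -> 2152989 -> 1076494 -> 538247 -> 269123 -> 134561 -> 67280 -> 33640 -> 16820 -> 8410 -> 4205 -> 2102 -> 1051 -> 525 -> 262 -> 131 -> 65 -> 32 -> 16 -> 8 -> 4 -> 2 -> 1
Number of halvings = 22
Max comparisons = 22 + 1 = 23


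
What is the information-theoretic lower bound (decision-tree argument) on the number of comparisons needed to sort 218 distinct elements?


A binary decision tree of height h has at most 2^h leaves and needs at least n! of them, so h >= ceil(log2(n!)).
218! is far too large to multiply out, so use Stirling's series:
  ln(n!) ~ n ln n - n + (1/2) ln(2 pi n) + 1/(12n)  (error below 1/(360 n^3), negligible here)
  ln(218) = 5.3844951
  n ln n = 218 * 5.3844951 = 1173.8199
  (1/2) ln(2 pi * 218) = (1/2) ln(1369.7344) = 3.6112
  1/(12*218) = 0.0004
  ln(218!) ~ 1173.8199 - 218 + 3.6112 + 0.0004 = 959.4315
Convert to base 2: log2(218!) = 959.4315 / ln 2 = 959.4315 / 0.69314718 = 1384.1671
ceil(1384.1671) = 1385


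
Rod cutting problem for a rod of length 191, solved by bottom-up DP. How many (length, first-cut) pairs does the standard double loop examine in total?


For each subproblem length i = 1..191, the inner loop considers i possible first cuts.
Total = 1 + 2 + ... + 191
= 191*(191+1)/2
= 191*192/2 = 18336


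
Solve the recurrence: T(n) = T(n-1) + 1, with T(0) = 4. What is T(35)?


Unrolling the recurrence:
T(35) = T(34) + 1
       = T(33) + 1 + 1
       = T(32) + 1*3
       ...
       = T(0) + 1*35
       = 4 + 35 = 39


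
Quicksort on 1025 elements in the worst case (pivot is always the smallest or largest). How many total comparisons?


In the worst case, each partition step picks the worst pivot:
  Partition 1: 1024 comparisons (n-1 elements to compare)
  Partition 2: 1023 comparisons
  Partition 3: 1022 comparisons
  Partition 4: 1021 comparisons
  Partition 5: 1020 comparisons
  ...
  Last partition: 0 comparisons
Total = (n-1) + (n-2) + ... + 1 + 0 = n*(n-1)/2
= 1025*1024/2 = 524800


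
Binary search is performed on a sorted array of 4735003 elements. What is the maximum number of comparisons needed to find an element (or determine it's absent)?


Binary search halves the search space each comparison:
  Step 1: search space = 4735003 -> 2367501
  Step 2: search space = 2367501 -> 1183750
  Step 3: search space = 1183750 -> 591875
  Step 4: search space = 591875 -> 295937
  Step 5: search space = 295937 -> 147968
  Step 6: search space = 147968 -> 73984
  Step 7: search space = 73984 -> 36992
  Step 8: search space = 36992 -> 18496
  Step 9: search space = 18496 -> 9248
  Step 10: search space = 9248 -> 4624
  Step 11: search space = 4624 -> 2312
  Step 12: search space = 2312 -> 1156
  Step 13: search space = 1156 -> 578
  Step 14: search space = 578 -> 289
  Step 15: search space = 289 -> 144
  Step 16: search space = 144 -> 72
  Step 17: search space = 72 -> 36
  Step 18: search space = 36 -> 18
  Step 19: search space = 18 -> 9
  Step 20: search space = 9 -> 4
  Step 21: search space = 4 -> 2
  Step 22: search space = 2 -> 1
  Step 23: search space = 1 (final check)
Maximum comparisons = floor(log2(4735003)) + 1 = 22 + 1 = 23


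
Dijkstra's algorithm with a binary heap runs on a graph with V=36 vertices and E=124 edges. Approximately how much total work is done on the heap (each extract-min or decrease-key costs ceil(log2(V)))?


Dijkstra with a binary heap: each vertex is extracted once, each edge may relax once.
Each heap operation costs O(log V).
V + E = 36 + 124 = 160
ceil(log2(36)) = 6 (since 2^5 = 32 < 36 <= 64 = 2^6)
Total heap work = (V+E) * ceil(log2(V)) = 160 * 6 = 960


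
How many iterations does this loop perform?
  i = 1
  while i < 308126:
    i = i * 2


The loop variable doubles each iteration:
i = 1 -> 2 -> 4 -> 8 -> 16 -> 32 -> 64 -> 128 -> 256 -> 512 -> 1024 -> 2048 -> 4096 -> 8192 -> 16384 -> 32768 -> 65536 -> 131072 -> 262144 -> 524288 (stop, 524288 >= 308126)
Number of doublings = ceil(log2(308126)) = 19


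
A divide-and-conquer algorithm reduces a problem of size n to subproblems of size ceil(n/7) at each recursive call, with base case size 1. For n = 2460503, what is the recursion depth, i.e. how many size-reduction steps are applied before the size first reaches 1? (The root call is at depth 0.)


Each step divides the size by 7 (rounding up); after k steps the size is ceil(n/7^k), which equals 1 exactly when 7^k >= n.
So the depth is the smallest k with 7^k >= 2460503, i.e. ceil(log_7(2460503)).
7^7 = 823543 < 2460503 <= 5764801 = 7^8
Recursion depth = 8


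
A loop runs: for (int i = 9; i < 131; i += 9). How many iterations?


Loop starts at i = 9, increments by 9, stops when i >= 131.
Number of iterations = ceil((131 - 9) / 9)
= ceil(122 / 9)
= 14


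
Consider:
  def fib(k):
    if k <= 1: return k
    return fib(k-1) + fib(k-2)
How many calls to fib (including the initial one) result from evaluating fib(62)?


Let C(m) = total calls to evaluate fib(m). Then C(0)=C(1)=1, and
C(m) = 1 + C(m-1) + C(m-2) for m >= 2.
Build the table (each entry = 1 + previous two):
  C(0) = 1
  C(1) = 1
  C(2) = 1 + 1 + 1 = 3
  C(3) = 1 + 3 + 1 = 5
  C(4) = 1 + 5 + 3 = 9
  C(5) = 1 + 9 + 5 = 15
  C(6) = 1 + 15 + 9 = 25
  C(7) = 1 + 25 + 15 = 41
  C(8) = 1 + 41 + 25 = 67
  C(9) = 1 + 67 + 41 = 109
  C(10) = 1 + 109 + 67 = 177
  C(11) = 1 + 177 + 109 = 287
  C(12) = 1 + 287 + 177 = 465
  C(13) = 1 + 465 + 287 = 753
  C(14) = 1 + 753 + 465 = 1219
  C(15) = 1 + 1219 + 753 = 1973
  C(16) = 1 + 1973 + 1219 = 3193
  C(17) = 1 + 3193 + 1973 = 5167
  C(18) = 1 + 5167 + 3193 = 8361
  C(19) = 1 + 8361 + 5167 = 13529
  C(20) = 1 + 13529 + 8361 = 21891
  C(21) = 1 + 21891 + 13529 = 35421
  C(22) = 1 + 35421 + 21891 = 57313
  C(23) = 1 + 57313 + 35421 = 92735
  C(24) = 1 + 92735 + 57313 = 150049
  C(25) = 1 + 150049 + 92735 = 242785
  C(26) = 1 + 242785 + 150049 = 392835
  C(27) = 1 + 392835 + 242785 = 635621
  C(28) = 1 + 635621 + 392835 = 1028457
  C(29) = 1 + 1028457 + 635621 = 1664079
  C(30) = 1 + 1664079 + 1028457 = 2692537
  C(31) = 1 + 2692537 + 1664079 = 4356617
  C(32) = 1 + 4356617 + 2692537 = 7049155
  C(33) = 1 + 7049155 + 4356617 = 11405773
  C(34) = 1 + 11405773 + 7049155 = 18454929
  C(35) = 1 + 18454929 + 11405773 = 29860703
  C(36) = 1 + 29860703 + 18454929 = 48315633
  C(37) = 1 + 48315633 + 29860703 = 78176337
  C(38) = 1 + 78176337 + 48315633 = 126491971
  C(39) = 1 + 126491971 + 78176337 = 204668309
  C(40) = 1 + 204668309 + 126491971 = 331160281
  C(41) = 1 + 331160281 + 204668309 = 535828591
  C(42) = 1 + 535828591 + 331160281 = 866988873
  C(43) = 1 + 866988873 + 535828591 = 1402817465
  C(44) = 1 + 1402817465 + 866988873 = 2269806339
  C(45) = 1 + 2269806339 + 1402817465 = 3672623805
  C(46) = 1 + 3672623805 + 2269806339 = 5942430145
  C(47) = 1 + 5942430145 + 3672623805 = 9615053951
  C(48) = 1 + 9615053951 + 5942430145 = 15557484097
  C(49) = 1 + 15557484097 + 9615053951 = 25172538049
  C(50) = 1 + 25172538049 + 15557484097 = 40730022147
  C(51) = 1 + 40730022147 + 25172538049 = 65902560197
  C(52) = 1 + 65902560197 + 40730022147 = 106632582345
  C(53) = 1 + 106632582345 + 65902560197 = 172535142543
  C(54) = 1 + 172535142543 + 106632582345 = 279167724889
  C(55) = 1 + 279167724889 + 172535142543 = 451702867433
  C(56) = 1 + 451702867433 + 279167724889 = 730870592323
  C(57) = 1 + 730870592323 + 451702867433 = 1182573459757
  C(58) = 1 + 1182573459757 + 730870592323 = 1913444052081
  C(59) = 1 + 1913444052081 + 1182573459757 = 3096017511839
  C(60) = 1 + 3096017511839 + 1913444052081 = 5009461563921
  C(61) = 1 + 5009461563921 + 3096017511839 = 8105479075761
  C(62) = 1 + 8105479075761 + 5009461563921 = 13114940639683
Total calls for fib(62) = 13114940639683


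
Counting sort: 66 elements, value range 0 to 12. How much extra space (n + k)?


n = 66 (output array)
k = 13 (count array for 13 distinct values)
Extra space = 66 + 13 = 79


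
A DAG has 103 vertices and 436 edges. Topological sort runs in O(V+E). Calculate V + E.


V = 103 (vertex processing)
E = 436 (edge processing)
V + E = 103 + 436 = 539


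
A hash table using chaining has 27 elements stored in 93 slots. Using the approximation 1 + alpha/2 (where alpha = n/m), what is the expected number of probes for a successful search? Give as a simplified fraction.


Load factor alpha = n/m = 27/93
Expected probes = 1 + alpha/2 = 1 + 27/(2*93)
= 1 + 27/186
= 186/186 + 27/186
= 213/186
Simplify: 71/62


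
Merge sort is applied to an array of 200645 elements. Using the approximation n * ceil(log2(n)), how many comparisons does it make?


Merge sort divides the array into halves recursively.
Number of levels = ceil(log2(200645)) = 18
At each level, approximately n = 200645 comparisons are needed for merging.
Total comparisons ~ n * ceil(log2(n)) = 200645 * 18 = 3611610


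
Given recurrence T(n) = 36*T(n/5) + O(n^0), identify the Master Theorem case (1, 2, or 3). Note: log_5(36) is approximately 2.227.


Master Theorem parameters: a=36, b=5, c=0
log_b(a) = 2.227
Compare b^c with a: 5^0 = 1 < 36, so c < log_b(a).
Comparing c=0 vs log_b(a)=2.227:
0 < 2.227 => Case 1
Result: T(n) = O(n^(log_5 36)) ~ O(n^2.227)
Master Theorem case = 1


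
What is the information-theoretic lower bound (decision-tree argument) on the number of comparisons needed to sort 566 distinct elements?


A binary decision tree of height h has at most 2^h leaves and needs at least n! of them, so h >= ceil(log2(n!)).
566! is far too large to multiply out, so use Stirling's series:
  ln(n!) ~ n ln n - n + (1/2) ln(2 pi n) + 1/(12n)  (error below 1/(360 n^3), negligible here)
  ln(566) = 6.3385941
  n ln n = 566 * 6.3385941 = 3587.6443
  (1/2) ln(2 pi * 566) = (1/2) ln(3556.2829) = 4.0882
  1/(12*566) = 0.0001
  ln(566!) ~ 3587.6443 - 566 + 4.0882 + 0.0001 = 3025.7326
Convert to base 2: log2(566!) = 3025.7326 / ln 2 = 3025.7326 / 0.69314718 = 4365.2094
ceil(4365.2094) = 4366


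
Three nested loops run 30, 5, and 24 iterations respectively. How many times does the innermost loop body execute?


Loop 1 (outermost): 30 iterations
Loop 2 (middle): 5 iterations per outer
Loop 3 (innermost): 24 iterations per middle
Total = 30 * 5 * 24 = 3600


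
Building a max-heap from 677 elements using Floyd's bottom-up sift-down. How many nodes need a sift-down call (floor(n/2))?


In a heap of 677 elements (0-indexed array):
  Last element index: 676
  Parent of last element: floor((676 - 1) / 2) = 337
  Internal nodes: indices 0 to 337
  Count = floor(677/2) = 338


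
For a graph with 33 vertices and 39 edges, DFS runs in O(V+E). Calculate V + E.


A full DFS traversal visits each vertex once and examines each edge once.
V = 33
E = 39
Sum = 33 + 39 = 72


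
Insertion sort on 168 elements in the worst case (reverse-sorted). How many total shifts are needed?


In the worst case (reverse-sorted), each element shifts past all previous:
  Element 1: 1 shifts
  Element 2: 2 shifts
  Element 3: 3 shifts
  Element 4: 4 shifts
  Element 5: 5 shifts
  ...
  Element 167: 167 shifts
Total = 1 + 2 + ... + 167
= 168*(168-1)/2 = 14028


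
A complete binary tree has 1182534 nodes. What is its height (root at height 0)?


In a complete binary tree, level k holds nodes 2^k .. 2^(k+1)-1 (1-indexed).
Height = floor(log2(n)) = floor(log2(1182534)) = 20
Check: 2^20 = 1048576 <= 1182534 < 2097152 = 2^21


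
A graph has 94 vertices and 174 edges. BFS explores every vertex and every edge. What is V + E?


A full BFS traversal dequeues each vertex once and examines each edge once.
Vertex visits: 94
Edge visits: 174
V + E = 94 + 174 = 268


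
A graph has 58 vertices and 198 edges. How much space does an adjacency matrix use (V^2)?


Adjacency matrix: V x V grid of entries
Space = V^2 = 58^2 = 58 * 58 = 3364


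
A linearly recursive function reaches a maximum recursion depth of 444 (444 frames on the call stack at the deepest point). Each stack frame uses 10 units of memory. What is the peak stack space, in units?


Maximum recursion depth = 444 frames
Memory per frame = 10 units
Total stack space = depth * frame_size
= 444 * 10 = 4440


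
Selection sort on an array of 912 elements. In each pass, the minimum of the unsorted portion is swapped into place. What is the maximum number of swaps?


Selection sort performs one swap per pass:
  Pass 1: find min in positions 0 to 911, swap with position 0
  Pass 2: find min in positions 1 to 911, swap with position 1
  Pass 3: find min in positions 2 to 911, swap with position 2
  Pass 4: find min in positions 3 to 911, swap with position 3
  Pass 5: find min in positions 4 to 911, swap with position 4
  ... (906 more passes)
Total passes (and swaps) = n - 1 = 912 - 1 = 911
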